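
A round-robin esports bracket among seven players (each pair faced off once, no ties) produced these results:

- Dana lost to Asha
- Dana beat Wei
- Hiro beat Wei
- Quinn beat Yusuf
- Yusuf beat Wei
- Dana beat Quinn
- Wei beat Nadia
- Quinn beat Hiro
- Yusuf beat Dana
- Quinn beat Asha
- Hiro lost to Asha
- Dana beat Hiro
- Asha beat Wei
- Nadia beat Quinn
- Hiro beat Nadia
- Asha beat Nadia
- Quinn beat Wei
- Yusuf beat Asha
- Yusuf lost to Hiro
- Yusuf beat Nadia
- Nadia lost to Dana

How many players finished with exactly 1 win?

2

Win totals: Wei 1, Asha 4, Nadia 1, Hiro 3, Quinn 4, Dana 4, Yusuf 4.
Exactly 1: Wei, Nadia — 2 players.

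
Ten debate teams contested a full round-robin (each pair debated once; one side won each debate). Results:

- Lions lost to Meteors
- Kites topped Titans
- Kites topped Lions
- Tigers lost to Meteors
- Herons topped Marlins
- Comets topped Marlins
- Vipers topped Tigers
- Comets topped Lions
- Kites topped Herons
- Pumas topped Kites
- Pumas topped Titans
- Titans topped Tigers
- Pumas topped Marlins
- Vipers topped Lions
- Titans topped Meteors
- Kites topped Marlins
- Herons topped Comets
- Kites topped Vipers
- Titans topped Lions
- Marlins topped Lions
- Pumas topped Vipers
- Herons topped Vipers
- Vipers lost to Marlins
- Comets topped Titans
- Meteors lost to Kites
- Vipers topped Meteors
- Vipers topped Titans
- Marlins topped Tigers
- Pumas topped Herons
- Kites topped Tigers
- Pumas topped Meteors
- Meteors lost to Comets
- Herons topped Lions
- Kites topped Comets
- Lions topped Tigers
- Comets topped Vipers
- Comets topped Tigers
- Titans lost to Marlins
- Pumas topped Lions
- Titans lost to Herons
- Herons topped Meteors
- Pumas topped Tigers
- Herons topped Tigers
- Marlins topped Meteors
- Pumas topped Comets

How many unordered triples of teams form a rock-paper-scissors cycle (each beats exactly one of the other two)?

0

Win totals: Meteors 2, Titans 3, Pumas 9, Tigers 0, Herons 7, Kites 8, Vipers 4, Lions 1, Comets 6, Marlins 5.
A team with w wins dominates both others in C(w,2) triples; summing gives 1 + 3 + 36 + 0 + 21 + 28 + 6 + 0 + 15 + 10 = 120 transitive triples.
Total triples C(10,3) = 120, so cyclic triples = 120 − 120 = 0.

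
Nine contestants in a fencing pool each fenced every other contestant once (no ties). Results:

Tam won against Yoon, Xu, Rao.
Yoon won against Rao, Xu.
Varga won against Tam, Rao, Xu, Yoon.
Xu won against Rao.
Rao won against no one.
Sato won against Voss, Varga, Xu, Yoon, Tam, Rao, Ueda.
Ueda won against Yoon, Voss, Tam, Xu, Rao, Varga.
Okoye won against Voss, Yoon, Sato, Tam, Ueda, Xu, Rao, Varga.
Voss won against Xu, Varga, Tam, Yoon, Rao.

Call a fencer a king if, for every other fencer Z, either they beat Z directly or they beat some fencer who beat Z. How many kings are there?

1

Okoye reaches everyone (king).
Voss cannot reach Okoye, Ueda, Sato in two steps.
Xu cannot reach Okoye, Voss, Tam, Varga, Ueda, Sato, Yoon in two steps.
Tam cannot reach Okoye, Voss, Varga, Ueda, Sato in two steps.
Varga cannot reach Okoye, Voss, Ueda, Sato in two steps.
Ueda cannot reach Okoye, Sato in two steps.
Sato cannot reach Okoye in two steps.
Yoon cannot reach Okoye, Voss, Tam, Varga, Ueda, Sato in two steps.
Rao cannot reach Okoye, Voss, Xu, Tam, Varga, Ueda, Sato, Yoon in two steps.
Kings: Okoye — 1.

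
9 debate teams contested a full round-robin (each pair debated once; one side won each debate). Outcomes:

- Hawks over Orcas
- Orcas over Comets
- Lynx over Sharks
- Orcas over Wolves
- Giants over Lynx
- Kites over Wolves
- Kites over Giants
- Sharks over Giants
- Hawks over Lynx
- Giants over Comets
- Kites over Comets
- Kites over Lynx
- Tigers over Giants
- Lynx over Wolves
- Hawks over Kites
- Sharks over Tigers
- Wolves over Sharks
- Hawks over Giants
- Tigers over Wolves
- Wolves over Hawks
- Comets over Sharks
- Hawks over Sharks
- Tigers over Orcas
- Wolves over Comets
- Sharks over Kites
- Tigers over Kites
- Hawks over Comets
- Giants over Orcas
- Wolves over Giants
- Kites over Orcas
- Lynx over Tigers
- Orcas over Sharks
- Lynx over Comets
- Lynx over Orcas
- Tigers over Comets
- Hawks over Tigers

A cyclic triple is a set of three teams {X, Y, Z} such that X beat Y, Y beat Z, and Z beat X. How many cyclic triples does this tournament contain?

18

Win totals: Sharks 3, Wolves 4, Lynx 5, Comets 1, Kites 5, Orcas 3, Hawks 7, Giants 3, Tigers 5.
A team with w wins dominates both others in C(w,2) triples; summing gives 3 + 6 + 10 + 0 + 10 + 3 + 21 + 3 + 10 = 66 transitive triples.
Total triples C(9,3) = 84, so cyclic triples = 84 − 66 = 18.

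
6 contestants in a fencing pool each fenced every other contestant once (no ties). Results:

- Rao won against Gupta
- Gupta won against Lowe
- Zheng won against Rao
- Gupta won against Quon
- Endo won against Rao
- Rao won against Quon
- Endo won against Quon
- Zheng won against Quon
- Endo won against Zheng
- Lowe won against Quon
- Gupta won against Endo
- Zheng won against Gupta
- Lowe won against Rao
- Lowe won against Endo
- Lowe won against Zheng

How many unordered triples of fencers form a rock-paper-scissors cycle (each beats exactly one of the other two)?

4

Win totals: Endo 3, Lowe 4, Gupta 3, Quon 0, Rao 2, Zheng 3.
A fencer with w wins dominates both others in C(w,2) triples; summing gives 3 + 6 + 3 + 0 + 1 + 3 = 16 transitive triples.
Total triples C(6,3) = 20, so cyclic triples = 20 − 16 = 4.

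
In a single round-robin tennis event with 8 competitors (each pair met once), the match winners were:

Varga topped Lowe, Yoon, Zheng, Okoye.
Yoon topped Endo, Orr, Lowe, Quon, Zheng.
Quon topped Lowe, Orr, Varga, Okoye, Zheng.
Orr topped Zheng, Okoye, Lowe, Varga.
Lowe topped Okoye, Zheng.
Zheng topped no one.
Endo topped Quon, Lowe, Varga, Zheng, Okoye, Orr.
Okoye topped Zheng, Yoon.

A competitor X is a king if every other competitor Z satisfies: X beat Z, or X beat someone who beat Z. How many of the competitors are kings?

Lowe cannot reach Varga, Orr, Endo, Quon in two steps.
Varga reaches everyone (king).
Orr cannot reach Endo, Quon in two steps.
Endo reaches everyone (king).
Yoon reaches everyone (king).
Quon cannot reach Endo in two steps.
Zheng cannot reach Lowe, Varga, Orr, Endo, Yoon, Quon, Okoye in two steps.
Okoye cannot reach Varga in two steps.
Kings: Varga, Endo, Yoon — 3.

3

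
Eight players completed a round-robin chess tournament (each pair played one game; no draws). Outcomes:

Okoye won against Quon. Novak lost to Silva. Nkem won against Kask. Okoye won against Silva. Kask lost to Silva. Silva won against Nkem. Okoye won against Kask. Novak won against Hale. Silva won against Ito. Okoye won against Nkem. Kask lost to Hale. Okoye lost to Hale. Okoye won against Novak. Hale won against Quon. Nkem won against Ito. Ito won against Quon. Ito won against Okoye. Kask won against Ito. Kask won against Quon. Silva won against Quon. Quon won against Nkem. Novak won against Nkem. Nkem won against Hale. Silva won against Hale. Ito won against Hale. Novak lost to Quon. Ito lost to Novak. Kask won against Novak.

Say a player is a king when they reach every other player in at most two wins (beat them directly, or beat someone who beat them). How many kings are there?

4

Hale reaches everyone (king).
Novak cannot reach Silva in two steps.
Silva reaches everyone (king).
Ito reaches everyone (king).
Nkem cannot reach Silva in two steps.
Okoye reaches everyone (king).
Quon cannot reach Silva, Okoye in two steps.
Kask cannot reach Silva in two steps.
Kings: Hale, Silva, Ito, Okoye — 4.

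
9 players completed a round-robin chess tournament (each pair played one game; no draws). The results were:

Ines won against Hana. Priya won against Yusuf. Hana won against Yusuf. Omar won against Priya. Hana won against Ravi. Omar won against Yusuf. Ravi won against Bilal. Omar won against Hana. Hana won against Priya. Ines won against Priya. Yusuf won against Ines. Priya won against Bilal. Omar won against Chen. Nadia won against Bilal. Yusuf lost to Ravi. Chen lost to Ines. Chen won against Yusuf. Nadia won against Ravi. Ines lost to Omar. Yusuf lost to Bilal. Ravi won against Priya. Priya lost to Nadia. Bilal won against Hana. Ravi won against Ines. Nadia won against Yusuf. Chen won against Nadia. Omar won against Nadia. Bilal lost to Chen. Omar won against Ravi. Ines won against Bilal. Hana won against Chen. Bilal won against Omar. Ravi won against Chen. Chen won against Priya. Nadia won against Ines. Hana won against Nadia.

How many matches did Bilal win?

3

Bilal's results: beat Yusuf, Omar, Hana; lost to Nadia, Priya, Ines, Chen, Ravi.
That is 3 wins.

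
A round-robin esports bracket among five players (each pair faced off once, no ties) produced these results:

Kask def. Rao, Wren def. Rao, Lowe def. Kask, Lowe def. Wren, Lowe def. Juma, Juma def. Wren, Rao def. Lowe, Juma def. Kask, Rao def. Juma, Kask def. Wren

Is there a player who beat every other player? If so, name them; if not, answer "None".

Highest win total is Lowe with 3 (out of 4 possible).
Lowe lost to Rao, so no player went undefeated.

None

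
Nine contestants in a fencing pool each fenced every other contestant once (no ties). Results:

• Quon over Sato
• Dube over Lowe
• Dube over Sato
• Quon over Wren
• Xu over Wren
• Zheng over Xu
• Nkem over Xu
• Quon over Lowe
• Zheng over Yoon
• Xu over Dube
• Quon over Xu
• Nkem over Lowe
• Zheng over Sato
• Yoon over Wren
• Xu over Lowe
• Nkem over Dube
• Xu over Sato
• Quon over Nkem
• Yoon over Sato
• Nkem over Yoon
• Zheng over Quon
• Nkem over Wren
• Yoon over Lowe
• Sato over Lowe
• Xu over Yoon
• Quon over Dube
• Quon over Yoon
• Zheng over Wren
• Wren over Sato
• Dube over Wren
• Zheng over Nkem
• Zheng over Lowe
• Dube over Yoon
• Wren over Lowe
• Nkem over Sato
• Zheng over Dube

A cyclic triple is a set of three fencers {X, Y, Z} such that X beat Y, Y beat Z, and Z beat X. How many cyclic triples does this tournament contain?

Win totals: Lowe 0, Sato 1, Xu 5, Zheng 8, Nkem 6, Wren 2, Quon 7, Yoon 3, Dube 4.
A fencer with w wins dominates both others in C(w,2) triples; summing gives 0 + 0 + 10 + 28 + 15 + 1 + 21 + 3 + 6 = 84 transitive triples.
Total triples C(9,3) = 84, so cyclic triples = 84 − 84 = 0.

0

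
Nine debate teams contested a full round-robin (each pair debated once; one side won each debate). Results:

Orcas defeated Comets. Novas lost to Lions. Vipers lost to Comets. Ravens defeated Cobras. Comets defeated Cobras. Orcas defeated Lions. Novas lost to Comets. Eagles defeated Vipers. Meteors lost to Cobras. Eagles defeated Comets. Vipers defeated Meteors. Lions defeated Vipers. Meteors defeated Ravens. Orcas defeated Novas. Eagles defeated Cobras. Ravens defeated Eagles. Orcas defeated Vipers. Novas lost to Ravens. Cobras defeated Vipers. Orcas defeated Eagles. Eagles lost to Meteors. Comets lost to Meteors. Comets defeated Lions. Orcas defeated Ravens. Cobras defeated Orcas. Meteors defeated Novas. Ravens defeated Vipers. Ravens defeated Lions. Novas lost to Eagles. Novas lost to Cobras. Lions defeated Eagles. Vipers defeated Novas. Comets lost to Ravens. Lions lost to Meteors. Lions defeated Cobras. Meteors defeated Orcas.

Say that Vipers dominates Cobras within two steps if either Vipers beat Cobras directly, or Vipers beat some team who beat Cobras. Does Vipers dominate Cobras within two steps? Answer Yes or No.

Vipers did not beat Cobras directly.
Vipers beat Meteors, Novas, but each of them lost to Cobras. No two-step path.

No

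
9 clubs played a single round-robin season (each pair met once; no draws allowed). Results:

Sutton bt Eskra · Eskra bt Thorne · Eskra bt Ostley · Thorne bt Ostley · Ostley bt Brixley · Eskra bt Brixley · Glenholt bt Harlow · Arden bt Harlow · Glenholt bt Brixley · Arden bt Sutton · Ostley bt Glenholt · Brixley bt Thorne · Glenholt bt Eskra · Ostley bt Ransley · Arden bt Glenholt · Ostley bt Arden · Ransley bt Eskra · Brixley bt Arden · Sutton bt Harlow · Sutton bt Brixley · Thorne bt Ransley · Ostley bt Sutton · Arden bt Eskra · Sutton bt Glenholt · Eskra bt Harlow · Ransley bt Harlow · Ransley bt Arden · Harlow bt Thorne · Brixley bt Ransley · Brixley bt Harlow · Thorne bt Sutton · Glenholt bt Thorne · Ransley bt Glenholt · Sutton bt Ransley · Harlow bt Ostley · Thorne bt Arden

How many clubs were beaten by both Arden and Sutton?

3

Arden beat: Sutton, Harlow, Glenholt, Eskra.
Sutton beat: Harlow, Ransley, Glenholt, Eskra, Brixley.
Both beat: Harlow, Glenholt, Eskra — 3.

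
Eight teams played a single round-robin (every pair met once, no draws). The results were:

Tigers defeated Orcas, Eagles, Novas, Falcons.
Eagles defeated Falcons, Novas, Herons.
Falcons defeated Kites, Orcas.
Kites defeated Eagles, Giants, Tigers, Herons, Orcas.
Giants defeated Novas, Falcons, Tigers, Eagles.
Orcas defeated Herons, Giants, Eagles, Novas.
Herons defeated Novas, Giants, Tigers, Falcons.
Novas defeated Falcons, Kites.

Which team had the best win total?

Kites

Win totals: Kites 5, Giants 4, Herons 4, Orcas 4, Novas 2, Falcons 2, Eagles 3, Tigers 4.
Kites leads with 5 wins (next highest: 4).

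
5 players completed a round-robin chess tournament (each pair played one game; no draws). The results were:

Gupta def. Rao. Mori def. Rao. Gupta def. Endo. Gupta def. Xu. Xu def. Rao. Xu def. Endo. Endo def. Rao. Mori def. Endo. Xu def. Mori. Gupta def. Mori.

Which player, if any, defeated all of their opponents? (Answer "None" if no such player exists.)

Gupta

Gupta has 4 wins out of 4 opponents — a perfect record.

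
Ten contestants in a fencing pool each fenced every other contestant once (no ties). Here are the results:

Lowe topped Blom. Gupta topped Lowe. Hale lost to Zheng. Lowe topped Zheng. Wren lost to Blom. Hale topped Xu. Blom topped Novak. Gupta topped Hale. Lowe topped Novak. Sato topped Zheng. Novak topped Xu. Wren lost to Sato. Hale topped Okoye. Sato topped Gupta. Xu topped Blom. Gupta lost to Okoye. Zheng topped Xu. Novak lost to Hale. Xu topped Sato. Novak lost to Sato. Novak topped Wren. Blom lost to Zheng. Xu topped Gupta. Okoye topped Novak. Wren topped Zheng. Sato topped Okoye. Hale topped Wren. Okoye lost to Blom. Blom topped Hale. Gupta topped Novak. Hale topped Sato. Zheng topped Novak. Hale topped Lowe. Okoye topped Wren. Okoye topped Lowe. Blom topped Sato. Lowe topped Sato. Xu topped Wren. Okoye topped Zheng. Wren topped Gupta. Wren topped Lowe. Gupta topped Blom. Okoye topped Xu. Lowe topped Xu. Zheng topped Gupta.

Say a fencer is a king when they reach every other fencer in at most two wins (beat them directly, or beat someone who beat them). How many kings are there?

8

Wren cannot reach Okoye in two steps.
Okoye reaches everyone (king).
Sato reaches everyone (king).
Hale reaches everyone (king).
Blom reaches everyone (king).
Xu reaches everyone (king).
Gupta reaches everyone (king).
Lowe reaches everyone (king).
Novak cannot reach Okoye, Hale in two steps.
Zheng reaches everyone (king).
Kings: Okoye, Sato, Hale, Blom, Xu, Gupta, Lowe, Zheng — 8.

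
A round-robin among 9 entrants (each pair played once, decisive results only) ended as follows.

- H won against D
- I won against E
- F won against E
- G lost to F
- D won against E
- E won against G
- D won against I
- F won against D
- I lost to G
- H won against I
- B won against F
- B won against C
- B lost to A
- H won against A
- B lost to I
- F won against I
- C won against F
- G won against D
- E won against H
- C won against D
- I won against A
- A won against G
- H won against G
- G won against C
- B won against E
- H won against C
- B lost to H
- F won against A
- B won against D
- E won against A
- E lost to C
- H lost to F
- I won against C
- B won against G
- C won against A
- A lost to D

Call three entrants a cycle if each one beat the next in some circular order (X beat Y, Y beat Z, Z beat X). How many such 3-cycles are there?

Win totals: A 2, B 5, C 4, D 3, E 3, F 6, G 3, H 6, I 4.
An entrant with w wins dominates both others in C(w,2) triples; summing gives 1 + 10 + 6 + 3 + 3 + 15 + 3 + 15 + 6 = 62 transitive triples.
Total triples C(9,3) = 84, so cyclic triples = 84 − 62 = 22.

22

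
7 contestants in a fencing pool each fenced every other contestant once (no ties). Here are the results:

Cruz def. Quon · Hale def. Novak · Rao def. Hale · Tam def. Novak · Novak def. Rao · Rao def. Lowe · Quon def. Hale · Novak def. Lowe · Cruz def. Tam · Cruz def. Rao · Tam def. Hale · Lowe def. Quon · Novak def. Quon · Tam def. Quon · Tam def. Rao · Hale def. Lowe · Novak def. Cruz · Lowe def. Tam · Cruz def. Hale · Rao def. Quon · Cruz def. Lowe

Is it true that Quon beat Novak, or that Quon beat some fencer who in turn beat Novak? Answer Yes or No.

Quon did not beat Novak directly.
Quon beat Hale. Of those, Hale beat Novak.

Yes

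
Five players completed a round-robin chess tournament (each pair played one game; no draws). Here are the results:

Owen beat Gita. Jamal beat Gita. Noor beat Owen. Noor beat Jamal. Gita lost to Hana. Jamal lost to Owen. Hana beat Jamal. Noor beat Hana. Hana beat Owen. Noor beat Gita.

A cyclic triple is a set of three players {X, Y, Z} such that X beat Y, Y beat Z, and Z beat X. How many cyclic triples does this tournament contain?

Win totals: Jamal 1, Noor 4, Gita 0, Owen 2, Hana 3.
A player with w wins dominates both others in C(w,2) triples; summing gives 0 + 6 + 0 + 1 + 3 = 10 transitive triples.
Total triples C(5,3) = 10, so cyclic triples = 10 − 10 = 0.

0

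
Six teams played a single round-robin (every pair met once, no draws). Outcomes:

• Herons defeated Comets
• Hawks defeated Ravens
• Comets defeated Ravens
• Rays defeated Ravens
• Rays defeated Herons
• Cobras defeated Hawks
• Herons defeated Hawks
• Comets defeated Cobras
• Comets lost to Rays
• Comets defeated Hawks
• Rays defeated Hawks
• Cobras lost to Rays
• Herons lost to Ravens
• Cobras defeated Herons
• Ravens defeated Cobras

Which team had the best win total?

Rays

Win totals: Comets 3, Hawks 1, Ravens 2, Herons 2, Cobras 2, Rays 5.
Rays leads with 5 wins (next highest: 3).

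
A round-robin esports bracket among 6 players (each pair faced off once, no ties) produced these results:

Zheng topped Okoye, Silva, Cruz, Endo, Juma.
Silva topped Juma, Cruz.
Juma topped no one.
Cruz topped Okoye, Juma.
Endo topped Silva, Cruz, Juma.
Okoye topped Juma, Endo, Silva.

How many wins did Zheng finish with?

5

Zheng's results: beat Silva, Okoye, Endo, Juma, Cruz; lost to no one.
That is 5 wins.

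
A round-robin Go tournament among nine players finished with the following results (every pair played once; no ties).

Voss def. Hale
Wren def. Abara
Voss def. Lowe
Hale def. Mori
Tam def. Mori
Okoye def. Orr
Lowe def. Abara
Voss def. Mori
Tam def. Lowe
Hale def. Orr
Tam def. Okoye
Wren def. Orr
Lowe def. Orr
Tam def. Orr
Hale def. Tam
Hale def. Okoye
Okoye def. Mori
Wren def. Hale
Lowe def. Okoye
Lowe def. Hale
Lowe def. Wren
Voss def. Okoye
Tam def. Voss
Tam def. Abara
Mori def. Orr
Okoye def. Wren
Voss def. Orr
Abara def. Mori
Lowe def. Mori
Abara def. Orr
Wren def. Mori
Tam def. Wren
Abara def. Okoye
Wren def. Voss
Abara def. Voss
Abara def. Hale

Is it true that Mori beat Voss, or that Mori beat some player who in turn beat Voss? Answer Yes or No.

Mori did not beat Voss directly.
Mori beat Orr, but each of them lost to Voss. No two-step path.

No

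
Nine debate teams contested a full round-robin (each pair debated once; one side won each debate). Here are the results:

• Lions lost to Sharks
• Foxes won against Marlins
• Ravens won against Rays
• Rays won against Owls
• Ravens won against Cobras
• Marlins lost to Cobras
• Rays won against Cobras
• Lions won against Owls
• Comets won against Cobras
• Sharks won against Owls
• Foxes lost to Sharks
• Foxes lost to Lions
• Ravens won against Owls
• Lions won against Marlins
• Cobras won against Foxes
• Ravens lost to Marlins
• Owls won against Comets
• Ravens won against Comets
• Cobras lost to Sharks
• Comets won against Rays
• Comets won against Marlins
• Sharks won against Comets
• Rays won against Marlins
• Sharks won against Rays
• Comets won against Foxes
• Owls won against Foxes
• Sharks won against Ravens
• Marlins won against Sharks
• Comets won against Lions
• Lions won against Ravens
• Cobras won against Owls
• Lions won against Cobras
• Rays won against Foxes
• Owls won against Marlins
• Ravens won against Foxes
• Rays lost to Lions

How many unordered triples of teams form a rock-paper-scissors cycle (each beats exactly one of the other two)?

Win totals: Comets 5, Ravens 5, Rays 4, Sharks 7, Lions 6, Owls 3, Marlins 2, Foxes 1, Cobras 3.
A team with w wins dominates both others in C(w,2) triples; summing gives 10 + 10 + 6 + 21 + 15 + 3 + 1 + 0 + 3 = 69 transitive triples.
Total triples C(9,3) = 84, so cyclic triples = 84 − 69 = 15.

15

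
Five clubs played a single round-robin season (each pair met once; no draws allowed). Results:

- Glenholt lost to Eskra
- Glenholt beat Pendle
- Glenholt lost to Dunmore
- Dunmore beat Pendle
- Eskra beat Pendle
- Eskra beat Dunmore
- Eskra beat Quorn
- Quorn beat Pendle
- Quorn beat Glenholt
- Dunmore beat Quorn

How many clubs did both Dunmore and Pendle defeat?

0

Dunmore beat: Glenholt, Pendle, Quorn.
Pendle beat: no one.
No one was beaten by both.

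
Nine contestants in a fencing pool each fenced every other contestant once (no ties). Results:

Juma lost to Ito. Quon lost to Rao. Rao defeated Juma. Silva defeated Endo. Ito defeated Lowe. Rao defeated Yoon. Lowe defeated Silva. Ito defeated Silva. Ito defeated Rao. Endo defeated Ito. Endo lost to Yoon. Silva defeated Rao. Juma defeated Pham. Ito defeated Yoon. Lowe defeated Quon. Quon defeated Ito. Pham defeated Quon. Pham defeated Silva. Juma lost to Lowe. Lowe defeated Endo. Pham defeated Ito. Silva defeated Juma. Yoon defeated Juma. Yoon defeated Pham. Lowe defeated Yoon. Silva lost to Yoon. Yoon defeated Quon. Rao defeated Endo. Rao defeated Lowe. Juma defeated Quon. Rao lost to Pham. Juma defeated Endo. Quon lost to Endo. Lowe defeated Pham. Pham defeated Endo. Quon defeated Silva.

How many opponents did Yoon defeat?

5

Yoon's results: beat Juma, Endo, Pham, Quon, Silva; lost to Rao, Ito, Lowe.
That is 5 wins.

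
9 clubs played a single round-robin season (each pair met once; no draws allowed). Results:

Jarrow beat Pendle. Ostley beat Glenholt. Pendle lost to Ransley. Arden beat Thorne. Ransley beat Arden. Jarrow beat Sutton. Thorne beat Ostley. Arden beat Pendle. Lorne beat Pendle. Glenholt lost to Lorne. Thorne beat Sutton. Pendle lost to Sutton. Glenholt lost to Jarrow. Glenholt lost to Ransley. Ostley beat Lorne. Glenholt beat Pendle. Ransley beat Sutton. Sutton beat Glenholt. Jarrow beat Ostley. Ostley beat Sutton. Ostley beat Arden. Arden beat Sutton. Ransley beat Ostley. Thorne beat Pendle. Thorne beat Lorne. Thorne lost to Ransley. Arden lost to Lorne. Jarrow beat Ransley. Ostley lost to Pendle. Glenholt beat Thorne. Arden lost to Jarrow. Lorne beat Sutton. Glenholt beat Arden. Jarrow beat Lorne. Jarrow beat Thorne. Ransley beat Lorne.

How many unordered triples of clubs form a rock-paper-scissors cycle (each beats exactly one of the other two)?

10

Win totals: Sutton 2, Ostley 4, Glenholt 3, Lorne 4, Pendle 1, Arden 3, Thorne 4, Jarrow 8, Ransley 7.
A club with w wins dominates both others in C(w,2) triples; summing gives 1 + 6 + 3 + 6 + 0 + 3 + 6 + 28 + 21 = 74 transitive triples.
Total triples C(9,3) = 84, so cyclic triples = 84 − 74 = 10.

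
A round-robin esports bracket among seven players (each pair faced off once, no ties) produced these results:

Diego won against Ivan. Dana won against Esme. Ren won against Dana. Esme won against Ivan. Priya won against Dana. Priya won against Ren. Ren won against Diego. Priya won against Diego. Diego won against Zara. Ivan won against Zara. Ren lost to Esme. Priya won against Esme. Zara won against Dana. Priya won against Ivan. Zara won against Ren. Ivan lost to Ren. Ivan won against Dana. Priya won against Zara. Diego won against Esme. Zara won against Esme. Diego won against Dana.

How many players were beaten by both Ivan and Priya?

Ivan beat: Dana, Zara.
Priya beat: Diego, Ivan, Dana, Esme, Ren, Zara.
Both beat: Dana, Zara — 2.

2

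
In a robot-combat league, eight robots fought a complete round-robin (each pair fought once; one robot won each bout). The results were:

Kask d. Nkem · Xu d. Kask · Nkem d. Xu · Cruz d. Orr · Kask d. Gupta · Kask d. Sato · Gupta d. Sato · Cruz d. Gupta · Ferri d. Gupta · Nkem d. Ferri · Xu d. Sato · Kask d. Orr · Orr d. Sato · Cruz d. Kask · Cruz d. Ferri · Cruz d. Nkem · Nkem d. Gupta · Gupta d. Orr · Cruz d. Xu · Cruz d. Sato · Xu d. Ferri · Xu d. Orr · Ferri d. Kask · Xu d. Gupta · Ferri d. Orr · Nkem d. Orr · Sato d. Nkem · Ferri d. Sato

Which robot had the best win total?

Cruz

Win totals: Kask 4, Orr 1, Xu 5, Gupta 2, Ferri 4, Cruz 7, Sato 1, Nkem 4.
Cruz leads with 7 wins (next highest: 5).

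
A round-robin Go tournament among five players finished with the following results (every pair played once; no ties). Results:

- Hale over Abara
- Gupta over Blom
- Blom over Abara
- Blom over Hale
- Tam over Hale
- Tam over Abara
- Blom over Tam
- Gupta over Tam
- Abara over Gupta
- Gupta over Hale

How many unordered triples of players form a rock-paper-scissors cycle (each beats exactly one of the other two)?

Win totals: Blom 3, Gupta 3, Abara 1, Tam 2, Hale 1.
A player with w wins dominates both others in C(w,2) triples; summing gives 3 + 3 + 0 + 1 + 0 = 7 transitive triples.
Total triples C(5,3) = 10, so cyclic triples = 10 − 7 = 3.

3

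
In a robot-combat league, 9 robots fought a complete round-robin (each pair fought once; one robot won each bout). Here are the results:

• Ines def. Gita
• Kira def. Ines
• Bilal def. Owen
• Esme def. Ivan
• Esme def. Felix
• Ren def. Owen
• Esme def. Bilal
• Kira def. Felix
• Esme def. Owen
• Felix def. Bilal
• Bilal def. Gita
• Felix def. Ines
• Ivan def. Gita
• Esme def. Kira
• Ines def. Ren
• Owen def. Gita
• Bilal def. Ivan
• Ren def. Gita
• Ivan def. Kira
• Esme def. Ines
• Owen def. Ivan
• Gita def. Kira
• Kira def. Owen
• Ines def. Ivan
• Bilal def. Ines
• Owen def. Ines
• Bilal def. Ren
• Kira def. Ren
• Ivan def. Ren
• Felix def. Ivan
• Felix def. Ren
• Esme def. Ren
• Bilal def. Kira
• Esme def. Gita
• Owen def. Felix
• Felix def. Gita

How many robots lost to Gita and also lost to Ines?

Gita beat: Kira.
Ines beat: Ren, Ivan, Gita.
No one was beaten by both.

0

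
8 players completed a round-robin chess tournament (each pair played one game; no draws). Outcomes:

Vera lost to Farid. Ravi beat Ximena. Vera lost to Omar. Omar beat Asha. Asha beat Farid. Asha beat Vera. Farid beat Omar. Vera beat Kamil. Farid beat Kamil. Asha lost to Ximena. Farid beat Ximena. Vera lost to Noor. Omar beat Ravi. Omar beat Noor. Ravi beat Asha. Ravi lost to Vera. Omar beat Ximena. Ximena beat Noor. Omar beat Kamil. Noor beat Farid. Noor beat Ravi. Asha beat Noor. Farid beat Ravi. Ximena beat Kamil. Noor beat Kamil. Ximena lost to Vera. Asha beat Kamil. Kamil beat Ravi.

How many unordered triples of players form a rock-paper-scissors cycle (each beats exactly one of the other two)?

12

Win totals: Farid 5, Kamil 1, Omar 6, Asha 4, Ximena 3, Vera 3, Ravi 2, Noor 4.
A player with w wins dominates both others in C(w,2) triples; summing gives 10 + 0 + 15 + 6 + 3 + 3 + 1 + 6 = 44 transitive triples.
Total triples C(8,3) = 56, so cyclic triples = 56 − 44 = 12.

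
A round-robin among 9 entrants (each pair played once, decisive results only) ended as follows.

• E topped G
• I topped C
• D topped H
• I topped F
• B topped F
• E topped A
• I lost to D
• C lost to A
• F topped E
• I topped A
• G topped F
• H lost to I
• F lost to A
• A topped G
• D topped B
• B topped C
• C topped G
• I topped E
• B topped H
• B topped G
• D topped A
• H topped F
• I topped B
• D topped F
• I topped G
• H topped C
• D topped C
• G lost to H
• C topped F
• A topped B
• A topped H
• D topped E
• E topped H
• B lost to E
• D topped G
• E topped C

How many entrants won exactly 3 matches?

Win totals: A 5, B 4, C 2, D 8, E 5, F 1, G 1, H 3, I 7.
Exactly 3: H — 1 entrant.

1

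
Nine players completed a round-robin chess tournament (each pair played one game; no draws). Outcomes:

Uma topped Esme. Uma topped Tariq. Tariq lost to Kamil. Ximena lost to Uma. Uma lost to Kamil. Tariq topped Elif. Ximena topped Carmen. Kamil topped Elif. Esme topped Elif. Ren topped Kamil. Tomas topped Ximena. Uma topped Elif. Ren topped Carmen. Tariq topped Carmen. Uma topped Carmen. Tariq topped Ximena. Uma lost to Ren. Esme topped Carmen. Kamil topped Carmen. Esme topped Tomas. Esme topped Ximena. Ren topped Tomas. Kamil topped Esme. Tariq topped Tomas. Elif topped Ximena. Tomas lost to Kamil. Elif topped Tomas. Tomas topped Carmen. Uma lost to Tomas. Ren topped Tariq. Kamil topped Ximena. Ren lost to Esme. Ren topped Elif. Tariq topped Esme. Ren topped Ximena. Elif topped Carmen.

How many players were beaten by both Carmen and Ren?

0

Carmen beat: no one.
Ren beat: Tomas, Elif, Carmen, Ximena, Kamil, Tariq, Uma.
No one was beaten by both.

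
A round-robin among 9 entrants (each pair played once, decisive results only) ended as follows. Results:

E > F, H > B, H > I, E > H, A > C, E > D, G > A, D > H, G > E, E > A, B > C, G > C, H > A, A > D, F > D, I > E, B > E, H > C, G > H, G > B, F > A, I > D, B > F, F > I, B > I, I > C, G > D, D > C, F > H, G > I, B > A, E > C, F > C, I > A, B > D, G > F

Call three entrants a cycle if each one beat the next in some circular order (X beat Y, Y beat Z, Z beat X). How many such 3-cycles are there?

Win totals: A 2, B 6, C 0, D 2, E 5, F 5, G 8, H 4, I 4.
An entrant with w wins dominates both others in C(w,2) triples; summing gives 1 + 15 + 0 + 1 + 10 + 10 + 28 + 6 + 6 = 77 transitive triples.
Total triples C(9,3) = 84, so cyclic triples = 84 − 77 = 7.

7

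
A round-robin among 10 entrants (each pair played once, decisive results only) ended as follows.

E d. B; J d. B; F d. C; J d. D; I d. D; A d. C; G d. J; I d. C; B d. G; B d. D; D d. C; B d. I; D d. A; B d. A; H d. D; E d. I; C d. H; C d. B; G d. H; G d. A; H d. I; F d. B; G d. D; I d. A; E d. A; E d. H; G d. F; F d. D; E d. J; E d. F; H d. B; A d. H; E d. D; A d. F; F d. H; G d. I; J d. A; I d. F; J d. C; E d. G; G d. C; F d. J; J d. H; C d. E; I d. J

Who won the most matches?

Win totals: A 3, B 4, C 3, D 2, E 8, F 5, G 7, H 3, I 5, J 5.
E leads with 8 wins (next highest: 7).

E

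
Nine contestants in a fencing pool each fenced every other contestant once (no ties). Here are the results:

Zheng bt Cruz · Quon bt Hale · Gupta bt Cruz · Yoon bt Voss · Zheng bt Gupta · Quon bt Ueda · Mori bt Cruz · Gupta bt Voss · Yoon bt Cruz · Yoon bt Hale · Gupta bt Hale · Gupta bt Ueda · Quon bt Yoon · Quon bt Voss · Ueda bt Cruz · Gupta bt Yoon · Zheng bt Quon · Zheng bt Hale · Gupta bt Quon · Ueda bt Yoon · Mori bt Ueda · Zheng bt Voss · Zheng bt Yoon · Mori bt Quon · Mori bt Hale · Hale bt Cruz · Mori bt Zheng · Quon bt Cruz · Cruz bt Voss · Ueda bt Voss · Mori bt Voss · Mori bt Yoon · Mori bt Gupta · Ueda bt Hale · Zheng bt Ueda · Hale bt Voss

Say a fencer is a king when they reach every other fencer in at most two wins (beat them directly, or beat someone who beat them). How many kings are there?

1

Ueda cannot reach Quon, Gupta, Mori, Zheng in two steps.
Voss cannot reach Ueda, Quon, Hale, Yoon, Gupta, Mori, Cruz, Zheng in two steps.
Quon cannot reach Gupta, Mori, Zheng in two steps.
Hale cannot reach Ueda, Quon, Yoon, Gupta, Mori, Zheng in two steps.
Yoon cannot reach Ueda, Quon, Gupta, Mori, Zheng in two steps.
Gupta cannot reach Mori, Zheng in two steps.
Mori reaches everyone (king).
Cruz cannot reach Ueda, Quon, Hale, Yoon, Gupta, Mori, Zheng in two steps.
Zheng cannot reach Mori in two steps.
Kings: Mori — 1.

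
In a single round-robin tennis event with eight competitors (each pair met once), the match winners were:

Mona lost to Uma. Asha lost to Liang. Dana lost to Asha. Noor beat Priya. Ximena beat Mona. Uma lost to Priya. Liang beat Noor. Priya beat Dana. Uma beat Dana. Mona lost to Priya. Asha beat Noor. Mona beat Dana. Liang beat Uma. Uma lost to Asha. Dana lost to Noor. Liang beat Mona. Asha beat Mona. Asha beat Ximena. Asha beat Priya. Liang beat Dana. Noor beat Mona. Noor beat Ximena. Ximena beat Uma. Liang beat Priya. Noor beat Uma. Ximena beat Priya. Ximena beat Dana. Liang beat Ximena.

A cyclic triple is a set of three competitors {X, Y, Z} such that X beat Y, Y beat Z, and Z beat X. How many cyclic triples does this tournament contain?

0

Win totals: Uma 2, Liang 7, Noor 5, Priya 3, Dana 0, Asha 6, Ximena 4, Mona 1.
A competitor with w wins dominates both others in C(w,2) triples; summing gives 1 + 21 + 10 + 3 + 0 + 15 + 6 + 0 = 56 transitive triples.
Total triples C(8,3) = 56, so cyclic triples = 56 − 56 = 0.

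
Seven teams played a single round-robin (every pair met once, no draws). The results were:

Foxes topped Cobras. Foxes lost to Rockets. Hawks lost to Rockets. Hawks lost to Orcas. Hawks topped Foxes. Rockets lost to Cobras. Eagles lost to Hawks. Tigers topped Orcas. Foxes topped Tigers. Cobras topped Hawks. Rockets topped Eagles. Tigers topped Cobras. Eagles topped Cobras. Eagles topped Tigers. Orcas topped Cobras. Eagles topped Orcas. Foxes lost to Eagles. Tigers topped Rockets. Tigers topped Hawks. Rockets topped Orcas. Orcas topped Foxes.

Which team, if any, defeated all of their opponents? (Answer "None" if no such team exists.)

Highest win total is Tigers with 4 (out of 6 possible).
Tigers lost to Foxes, Eagles, so no team went undefeated.

None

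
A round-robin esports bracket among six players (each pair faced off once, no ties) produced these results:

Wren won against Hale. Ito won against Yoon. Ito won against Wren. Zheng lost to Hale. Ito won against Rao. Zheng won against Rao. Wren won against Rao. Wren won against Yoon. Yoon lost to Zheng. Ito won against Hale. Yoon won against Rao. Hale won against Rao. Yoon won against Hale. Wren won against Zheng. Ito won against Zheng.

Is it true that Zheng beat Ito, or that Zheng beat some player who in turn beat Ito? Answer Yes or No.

Zheng did not beat Ito directly.
Zheng beat Yoon, Rao, but each of them lost to Ito. No two-step path.

No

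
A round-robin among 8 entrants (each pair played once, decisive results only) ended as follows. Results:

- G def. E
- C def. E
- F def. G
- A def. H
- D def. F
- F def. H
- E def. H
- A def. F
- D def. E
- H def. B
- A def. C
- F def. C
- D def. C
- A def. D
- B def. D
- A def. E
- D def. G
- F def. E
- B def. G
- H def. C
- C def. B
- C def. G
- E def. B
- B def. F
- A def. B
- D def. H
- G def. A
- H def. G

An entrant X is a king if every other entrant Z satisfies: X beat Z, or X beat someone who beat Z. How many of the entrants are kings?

A reaches everyone (king).
B reaches everyone (king).
C reaches everyone (king).
D reaches everyone (king).
E cannot reach A in two steps.
F cannot reach D in two steps.
G reaches everyone (king).
H reaches everyone (king).
Kings: A, B, C, D, G, H — 6.

6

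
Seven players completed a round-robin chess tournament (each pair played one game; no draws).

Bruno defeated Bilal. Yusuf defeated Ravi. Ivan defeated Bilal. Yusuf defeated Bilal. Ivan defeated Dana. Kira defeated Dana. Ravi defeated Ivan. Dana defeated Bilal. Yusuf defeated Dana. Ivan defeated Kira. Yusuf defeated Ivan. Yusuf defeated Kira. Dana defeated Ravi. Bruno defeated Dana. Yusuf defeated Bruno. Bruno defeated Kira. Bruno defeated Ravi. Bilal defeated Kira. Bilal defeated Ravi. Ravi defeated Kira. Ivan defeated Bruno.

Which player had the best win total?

Win totals: Yusuf 6, Bruno 4, Bilal 2, Ivan 4, Ravi 2, Kira 1, Dana 2.
Yusuf leads with 6 wins (next highest: 4).

Yusuf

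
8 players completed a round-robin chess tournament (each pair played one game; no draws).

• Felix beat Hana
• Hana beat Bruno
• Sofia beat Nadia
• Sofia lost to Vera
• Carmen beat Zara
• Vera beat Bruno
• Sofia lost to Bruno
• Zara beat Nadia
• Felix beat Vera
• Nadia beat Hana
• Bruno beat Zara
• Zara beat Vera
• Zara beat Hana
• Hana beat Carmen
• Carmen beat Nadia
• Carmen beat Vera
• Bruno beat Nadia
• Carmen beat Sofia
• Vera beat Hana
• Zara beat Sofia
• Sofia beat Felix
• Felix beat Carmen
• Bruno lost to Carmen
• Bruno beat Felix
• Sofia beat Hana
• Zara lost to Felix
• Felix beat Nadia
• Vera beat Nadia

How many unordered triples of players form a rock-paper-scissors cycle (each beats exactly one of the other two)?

14

Win totals: Hana 2, Bruno 4, Carmen 5, Felix 5, Zara 4, Sofia 3, Vera 4, Nadia 1.
A player with w wins dominates both others in C(w,2) triples; summing gives 1 + 6 + 10 + 10 + 6 + 3 + 6 + 0 = 42 transitive triples.
Total triples C(8,3) = 56, so cyclic triples = 56 − 42 = 14.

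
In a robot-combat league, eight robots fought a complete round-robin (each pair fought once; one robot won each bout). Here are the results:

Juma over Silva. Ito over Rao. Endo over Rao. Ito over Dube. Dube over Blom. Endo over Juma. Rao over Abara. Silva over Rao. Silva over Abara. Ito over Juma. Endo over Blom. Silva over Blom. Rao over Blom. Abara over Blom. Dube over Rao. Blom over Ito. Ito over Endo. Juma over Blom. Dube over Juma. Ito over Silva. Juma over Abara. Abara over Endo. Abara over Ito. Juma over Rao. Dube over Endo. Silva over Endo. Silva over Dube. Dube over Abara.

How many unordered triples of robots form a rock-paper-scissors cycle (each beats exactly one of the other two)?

13

Win totals: Juma 4, Dube 5, Blom 1, Ito 5, Silva 5, Rao 2, Endo 3, Abara 3.
A robot with w wins dominates both others in C(w,2) triples; summing gives 6 + 10 + 0 + 10 + 10 + 1 + 3 + 3 = 43 transitive triples.
Total triples C(8,3) = 56, so cyclic triples = 56 − 43 = 13.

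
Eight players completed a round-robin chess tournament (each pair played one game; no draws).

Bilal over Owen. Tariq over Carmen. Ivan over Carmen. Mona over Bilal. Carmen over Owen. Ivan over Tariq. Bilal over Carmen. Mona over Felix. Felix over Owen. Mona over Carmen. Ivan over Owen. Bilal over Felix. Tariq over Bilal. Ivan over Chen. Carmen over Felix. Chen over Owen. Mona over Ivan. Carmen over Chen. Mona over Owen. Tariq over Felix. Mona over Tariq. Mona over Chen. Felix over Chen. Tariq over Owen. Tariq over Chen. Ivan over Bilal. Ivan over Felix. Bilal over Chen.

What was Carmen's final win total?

3

Carmen's results: beat Felix, Chen, Owen; lost to Ivan, Tariq, Mona, Bilal.
That is 3 wins.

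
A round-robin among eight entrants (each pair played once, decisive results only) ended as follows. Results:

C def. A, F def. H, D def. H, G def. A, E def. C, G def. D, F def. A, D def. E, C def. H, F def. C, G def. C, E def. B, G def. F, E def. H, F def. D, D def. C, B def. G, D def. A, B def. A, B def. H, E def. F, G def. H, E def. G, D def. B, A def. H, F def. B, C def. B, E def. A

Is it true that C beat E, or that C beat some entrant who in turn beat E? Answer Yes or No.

No

C did not beat E directly.
C beat A, B, H, but each of them lost to E. No two-step path.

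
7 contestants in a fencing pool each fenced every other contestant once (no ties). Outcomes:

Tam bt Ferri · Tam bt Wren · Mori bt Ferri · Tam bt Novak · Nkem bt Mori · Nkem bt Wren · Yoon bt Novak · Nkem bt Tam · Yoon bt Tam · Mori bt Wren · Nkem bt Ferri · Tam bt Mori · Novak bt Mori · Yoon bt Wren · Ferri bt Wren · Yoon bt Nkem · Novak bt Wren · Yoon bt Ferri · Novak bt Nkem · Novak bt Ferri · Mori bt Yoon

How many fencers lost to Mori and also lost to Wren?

Mori beat: Yoon, Wren, Ferri.
Wren beat: no one.
No one was beaten by both.

0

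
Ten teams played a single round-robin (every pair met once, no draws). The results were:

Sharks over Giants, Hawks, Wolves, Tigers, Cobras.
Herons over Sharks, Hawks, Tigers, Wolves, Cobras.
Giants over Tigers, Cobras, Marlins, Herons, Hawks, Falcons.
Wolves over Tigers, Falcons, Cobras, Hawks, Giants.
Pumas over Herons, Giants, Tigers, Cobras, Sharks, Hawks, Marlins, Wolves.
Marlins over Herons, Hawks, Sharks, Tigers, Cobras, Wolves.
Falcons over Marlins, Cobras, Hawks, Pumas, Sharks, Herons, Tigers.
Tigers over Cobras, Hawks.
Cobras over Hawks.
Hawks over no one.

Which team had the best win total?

Pumas

Win totals: Wolves 5, Giants 6, Sharks 5, Hawks 0, Marlins 6, Cobras 1, Tigers 2, Pumas 8, Herons 5, Falcons 7.
Pumas leads with 8 wins (next highest: 7).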